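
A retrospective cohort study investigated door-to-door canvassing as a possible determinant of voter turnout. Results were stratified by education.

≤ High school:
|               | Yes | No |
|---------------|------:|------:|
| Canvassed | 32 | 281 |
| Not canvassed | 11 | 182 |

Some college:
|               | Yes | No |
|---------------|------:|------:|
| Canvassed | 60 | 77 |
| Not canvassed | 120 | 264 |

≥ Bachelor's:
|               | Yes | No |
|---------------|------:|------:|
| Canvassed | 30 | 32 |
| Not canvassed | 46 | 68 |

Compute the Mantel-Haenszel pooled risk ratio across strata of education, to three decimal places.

RR_MH = Σ(aᵢ·n₀ᵢ/nᵢ) / Σ(cᵢ·n₁ᵢ/nᵢ), with n₁ᵢ = aᵢ+bᵢ (exposed), n₀ᵢ = cᵢ+dᵢ (unexposed), nᵢ = n₁ᵢ+n₀ᵢ.
Stratum 1 (≤ High school): n₁ = 313, n₀ = 193, n = 506; a·n₀/n = 32·193/506 = 12.2055; c·n₁/n = 11·313/506 = 6.8043
Stratum 2 (Some college): n₁ = 137, n₀ = 384, n = 521; a·n₀/n = 60·384/521 = 44.2226; c·n₁/n = 120·137/521 = 31.5547
Stratum 3 (≥ Bachelor's): n₁ = 62, n₀ = 114, n = 176; a·n₀/n = 30·114/176 = 19.4318; c·n₁/n = 46·62/176 = 16.2045
RR_MH = (12.2055 + 44.2226 + 19.4318) / (6.8043 + 31.5547 + 16.2045) = 75.8600 / 54.5636 = 1.39030

1.390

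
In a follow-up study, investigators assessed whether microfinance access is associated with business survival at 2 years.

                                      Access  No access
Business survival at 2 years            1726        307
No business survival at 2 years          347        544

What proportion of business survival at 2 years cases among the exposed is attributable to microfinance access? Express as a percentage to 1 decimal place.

Reading the table with exposure as columns: a = 1726 (Access, case), b = 347 (Access, non-case), c = 307 (No access, case), d = 544.
Risk in exposed = 1726/2073 = 0.83261; risk in unexposed = 307/851 = 0.36075.
RR = 0.83261/0.36075 = 2.30798
AR% = (RR − 1)/RR × 100 = (2.30798 − 1)/2.30798 × 100 = 56.6721%

56.7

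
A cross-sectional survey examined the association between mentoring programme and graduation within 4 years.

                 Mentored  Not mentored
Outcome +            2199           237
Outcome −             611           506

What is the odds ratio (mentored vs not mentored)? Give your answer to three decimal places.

Reading the table with exposure as columns: a = 2199 (Mentored, case), b = 611 (Mentored, non-case), c = 237 (Not mentored, case), d = 506.
OR = (a·d)/(b·c) = (2199 × 506) / (611 × 237) = 1112694 / 144807 = 7.68398
The odds of graduation within 4 years are about 7.68 times as high in the mentored group.

7.684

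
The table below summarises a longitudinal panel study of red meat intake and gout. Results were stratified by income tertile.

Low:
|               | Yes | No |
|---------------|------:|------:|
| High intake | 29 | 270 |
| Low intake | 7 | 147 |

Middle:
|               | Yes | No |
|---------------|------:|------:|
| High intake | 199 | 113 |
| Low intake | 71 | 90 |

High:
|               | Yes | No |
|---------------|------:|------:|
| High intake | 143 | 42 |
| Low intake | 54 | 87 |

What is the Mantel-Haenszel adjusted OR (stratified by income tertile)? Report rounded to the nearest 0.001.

OR_MH = Σ(aᵢdᵢ/nᵢ) / Σ(bᵢcᵢ/nᵢ), where nᵢ is the stratum total.
Stratum 1 (Low): n = 453; a·d/n = 29·147/453 = 9.4106; b·c/n = 270·7/453 = 4.1722
Stratum 2 (Middle): n = 473; a·d/n = 199·90/473 = 37.8647; b·c/n = 113·71/473 = 16.9619
Stratum 3 (High): n = 326; a·d/n = 143·87/326 = 38.1626; b·c/n = 42·54/326 = 6.9571
OR_MH = (9.4106 + 37.8647 + 38.1626) / (4.1722 + 16.9619 + 6.9571) = 85.4379 / 28.0912 = 3.04145

3.041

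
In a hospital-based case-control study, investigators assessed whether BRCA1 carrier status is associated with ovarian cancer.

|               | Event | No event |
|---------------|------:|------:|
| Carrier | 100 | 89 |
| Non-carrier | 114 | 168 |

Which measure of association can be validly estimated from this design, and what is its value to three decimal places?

1.656

Cells: a = 100, b = 89, c = 114, d = 168.
This is a hospital-based case-control study: participants were sampled on outcome status, so risks in the source population cannot be estimated directly — relative risk is not valid here. The odds ratio is the appropriate measure.
OR = (a·d)/(b·c) = (100 × 168) / (89 × 114) = 16800 / 10146 = 1.65582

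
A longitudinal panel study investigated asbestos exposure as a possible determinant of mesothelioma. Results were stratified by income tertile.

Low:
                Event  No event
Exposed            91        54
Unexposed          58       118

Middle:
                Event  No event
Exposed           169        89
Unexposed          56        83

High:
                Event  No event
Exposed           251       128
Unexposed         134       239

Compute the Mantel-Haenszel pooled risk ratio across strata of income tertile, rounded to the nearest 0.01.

RR_MH = Σ(aᵢ·n₀ᵢ/nᵢ) / Σ(cᵢ·n₁ᵢ/nᵢ), with n₁ᵢ = aᵢ+bᵢ (exposed), n₀ᵢ = cᵢ+dᵢ (unexposed), nᵢ = n₁ᵢ+n₀ᵢ.
Stratum 1 (Low): n₁ = 145, n₀ = 176, n = 321; a·n₀/n = 91·176/321 = 49.8941; c·n₁/n = 58·145/321 = 26.1994
Stratum 2 (Middle): n₁ = 258, n₀ = 139, n = 397; a·n₀/n = 169·139/397 = 59.1713; c·n₁/n = 56·258/397 = 36.3929
Stratum 3 (High): n₁ = 379, n₀ = 373, n = 752; a·n₀/n = 251·373/752 = 124.4987; c·n₁/n = 134·379/752 = 67.5346
RR_MH = (49.8941 + 59.1713 + 124.4987) / (26.1994 + 36.3929 + 67.5346) = 233.5640 / 130.1269 = 1.79489

1.79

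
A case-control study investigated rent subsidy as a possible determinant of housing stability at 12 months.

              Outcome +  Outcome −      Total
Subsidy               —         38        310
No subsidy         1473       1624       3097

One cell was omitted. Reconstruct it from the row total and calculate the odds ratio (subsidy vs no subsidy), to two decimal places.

The missing cell is in the exposed row: 310 − 38 = 272.
So a = 272, b = 38, c = 1473, d = 1624.
OR = (a·d)/(b·c) = (272 × 1624) / (38 × 1473) = 441728 / 55974 = 7.89166

7.89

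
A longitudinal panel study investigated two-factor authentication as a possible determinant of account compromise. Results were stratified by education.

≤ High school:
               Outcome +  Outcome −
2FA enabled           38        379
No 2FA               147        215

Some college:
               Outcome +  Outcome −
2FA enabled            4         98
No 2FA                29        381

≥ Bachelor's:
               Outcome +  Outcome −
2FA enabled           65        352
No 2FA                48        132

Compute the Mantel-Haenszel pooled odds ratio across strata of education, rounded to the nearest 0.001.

0.264

OR_MH = Σ(aᵢdᵢ/nᵢ) / Σ(bᵢcᵢ/nᵢ), where nᵢ is the stratum total.
Stratum 1 (≤ High school): n = 779; a·d/n = 38·215/779 = 10.4878; b·c/n = 379·147/779 = 71.5186
Stratum 2 (Some college): n = 512; a·d/n = 4·381/512 = 2.9766; b·c/n = 98·29/512 = 5.5508
Stratum 3 (≥ Bachelor's): n = 597; a·d/n = 65·132/597 = 14.3719; b·c/n = 352·48/597 = 28.3015
OR_MH = (10.4878 + 2.9766 + 14.3719) / (71.5186 + 5.5508 + 28.3015) = 27.8362 / 105.3709 = 0.26417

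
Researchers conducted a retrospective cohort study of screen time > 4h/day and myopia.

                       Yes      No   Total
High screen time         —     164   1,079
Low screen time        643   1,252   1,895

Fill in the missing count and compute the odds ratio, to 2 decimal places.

The missing cell is in the exposed row: 1079 − 164 = 915.
So a = 915, b = 164, c = 643, d = 1252.
OR = (a·d)/(b·c) = (915 × 1252) / (164 × 643) = 1145580 / 105452 = 10.86352

10.86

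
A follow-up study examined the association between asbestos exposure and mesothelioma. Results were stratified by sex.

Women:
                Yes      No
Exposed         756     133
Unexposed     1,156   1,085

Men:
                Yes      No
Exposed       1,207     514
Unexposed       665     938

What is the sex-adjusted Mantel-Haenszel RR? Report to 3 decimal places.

1.670

RR_MH = Σ(aᵢ·n₀ᵢ/nᵢ) / Σ(cᵢ·n₁ᵢ/nᵢ), with n₁ᵢ = aᵢ+bᵢ (exposed), n₀ᵢ = cᵢ+dᵢ (unexposed), nᵢ = n₁ᵢ+n₀ᵢ.
Stratum 1 (Women): n₁ = 889, n₀ = 2241, n = 3130; a·n₀/n = 756·2241/3130 = 541.2767; c·n₁/n = 1156·889/3130 = 328.3335
Stratum 2 (Men): n₁ = 1721, n₀ = 1603, n = 3324; a·n₀/n = 1207·1603/3324 = 582.0761; c·n₁/n = 665·1721/3324 = 344.3035
RR_MH = (541.2767 + 582.0761) / (328.3335 + 344.3035) = 1123.3528 / 672.6371 = 1.67007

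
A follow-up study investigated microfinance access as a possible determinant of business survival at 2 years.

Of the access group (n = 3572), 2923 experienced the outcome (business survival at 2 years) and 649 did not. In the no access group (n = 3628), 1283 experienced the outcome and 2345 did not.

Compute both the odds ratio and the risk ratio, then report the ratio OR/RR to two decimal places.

From the description: a = 2923, b = 649, c = 1283, d = 2345.
OR = (2923·2345)/(649·1283) = 6854435/832667 = 8.23190
Risk in exposed = 2923/3572 = 0.81831; risk in unexposed = 1283/3628 = 0.35364; RR = 2.31397
OR/RR = 8.23190 / 2.31397 = 3.55748
The outcome is not rare, so the OR lies further from 1 than the RR.

3.56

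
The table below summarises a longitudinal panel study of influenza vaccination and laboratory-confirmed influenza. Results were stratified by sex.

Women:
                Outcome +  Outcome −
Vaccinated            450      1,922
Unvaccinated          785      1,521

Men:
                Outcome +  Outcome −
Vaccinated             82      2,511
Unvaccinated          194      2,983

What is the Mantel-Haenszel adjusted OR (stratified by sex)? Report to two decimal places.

0.46

OR_MH = Σ(aᵢdᵢ/nᵢ) / Σ(bᵢcᵢ/nᵢ), where nᵢ is the stratum total.
Stratum 1 (Women): n = 4678; a·d/n = 450·1521/4678 = 146.3125; b·c/n = 1922·785/4678 = 322.5246
Stratum 2 (Men): n = 5770; a·d/n = 82·2983/5770 = 42.3927; b·c/n = 2511·194/5770 = 84.4253
OR_MH = (146.3125 + 42.3927) / (322.5246 + 84.4253) = 188.7052 / 406.9499 = 0.46371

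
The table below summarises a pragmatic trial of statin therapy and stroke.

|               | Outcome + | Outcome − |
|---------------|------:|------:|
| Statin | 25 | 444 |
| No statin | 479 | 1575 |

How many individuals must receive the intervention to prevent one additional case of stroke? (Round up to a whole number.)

6

Risk in treated group = 25/469 = 0.05330; risk in control = 479/2054 = 0.23320.
Absolute risk reduction = 0.23320 − 0.05330 = 0.17990
NNT = 1 / ARR = 1 / 0.17990 = 5.559 → round up → 6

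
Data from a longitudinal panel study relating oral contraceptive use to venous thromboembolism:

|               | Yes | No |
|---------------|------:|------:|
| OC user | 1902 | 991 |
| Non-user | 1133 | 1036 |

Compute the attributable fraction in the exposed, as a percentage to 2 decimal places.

Cells: a = 1902, b = 991, c = 1133, d = 1036.
Risk in exposed = 1902/2893 = 0.65745; risk in unexposed = 1133/2169 = 0.52236.
RR = 0.65745/0.52236 = 1.25861
AR% = (RR − 1)/RR × 100 = (1.25861 − 1)/1.25861 × 100 = 20.5474%

20.55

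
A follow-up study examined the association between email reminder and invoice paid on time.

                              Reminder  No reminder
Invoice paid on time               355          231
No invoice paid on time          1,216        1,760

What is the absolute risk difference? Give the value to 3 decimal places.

Reading the table with exposure as columns: a = 355 (Reminder, case), b = 1216 (Reminder, non-case), c = 231 (No reminder, case), d = 1760.
Risk in exposed = 355/1571 = 0.225971; risk in unexposed = 231/1991 = 0.116022.
Risk difference = 0.225971 − 0.116022 = 0.109949

0.110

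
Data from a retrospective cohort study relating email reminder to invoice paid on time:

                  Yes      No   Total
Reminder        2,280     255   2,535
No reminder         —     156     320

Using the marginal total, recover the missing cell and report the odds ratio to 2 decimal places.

8.51

The missing cell is in the unexposed row: 320 − 156 = 164.
So a = 2280, b = 255, c = 164, d = 156.
OR = (a·d)/(b·c) = (2280 × 156) / (255 × 164) = 355680 / 41820 = 8.50502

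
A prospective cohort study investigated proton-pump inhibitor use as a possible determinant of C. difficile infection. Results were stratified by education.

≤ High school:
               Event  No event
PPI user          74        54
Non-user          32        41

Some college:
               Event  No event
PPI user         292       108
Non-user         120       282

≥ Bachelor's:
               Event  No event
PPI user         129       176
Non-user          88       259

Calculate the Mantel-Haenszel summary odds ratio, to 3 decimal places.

OR_MH = Σ(aᵢdᵢ/nᵢ) / Σ(bᵢcᵢ/nᵢ), where nᵢ is the stratum total.
Stratum 1 (≤ High school): n = 201; a·d/n = 74·41/201 = 15.0945; b·c/n = 54·32/201 = 8.5970
Stratum 2 (Some college): n = 802; a·d/n = 292·282/802 = 102.6733; b·c/n = 108·120/802 = 16.1596
Stratum 3 (≥ Bachelor's): n = 652; a·d/n = 129·259/652 = 51.2439; b·c/n = 176·88/652 = 23.7546
OR_MH = (15.0945 + 102.6733 + 51.2439) / (8.5970 + 16.1596 + 23.7546) = 169.0117 / 48.5112 = 3.48397

3.484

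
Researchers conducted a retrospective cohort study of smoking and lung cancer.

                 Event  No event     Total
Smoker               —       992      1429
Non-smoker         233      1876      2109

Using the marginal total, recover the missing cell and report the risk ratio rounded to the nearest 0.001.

2.768

The missing cell is in the exposed row: 1429 − 992 = 437.
So a = 437, b = 992, c = 233, d = 1876.
RR = [a/(a+b)] / [c/(c+d)] = (437/1429) / (233/2109) = 0.30581/0.11048 = 2.76802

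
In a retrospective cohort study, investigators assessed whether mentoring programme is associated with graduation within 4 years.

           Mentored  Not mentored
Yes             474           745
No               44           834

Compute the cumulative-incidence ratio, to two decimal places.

Reading the table with exposure as columns: a = 474 (Mentored, case), b = 44 (Mentored, non-case), c = 745 (Not mentored, case), d = 834.
Risk in exposed = 474/518 = 0.91506; risk in unexposed = 745/1579 = 0.47182.
RR = 0.91506 / 0.47182 = 1.93943
The risk among the exposed is 1.94 times that among the unexposed.

1.94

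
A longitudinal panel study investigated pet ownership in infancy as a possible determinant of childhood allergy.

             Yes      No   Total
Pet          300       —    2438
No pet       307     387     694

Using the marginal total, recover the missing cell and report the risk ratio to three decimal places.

0.278

The missing cell is in the exposed row: 2438 − 300 = 2138.
So a = 300, b = 2138, c = 307, d = 387.
RR = [a/(a+b)] / [c/(c+d)] = (300/2438) / (307/694) = 0.12305/0.44236 = 0.27817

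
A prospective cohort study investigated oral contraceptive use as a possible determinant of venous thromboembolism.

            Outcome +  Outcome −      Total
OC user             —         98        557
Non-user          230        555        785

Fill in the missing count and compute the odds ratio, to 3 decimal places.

11.302

The missing cell is in the exposed row: 557 − 98 = 459.
So a = 459, b = 98, c = 230, d = 555.
OR = (a·d)/(b·c) = (459 × 555) / (98 × 230) = 254745 / 22540 = 11.30191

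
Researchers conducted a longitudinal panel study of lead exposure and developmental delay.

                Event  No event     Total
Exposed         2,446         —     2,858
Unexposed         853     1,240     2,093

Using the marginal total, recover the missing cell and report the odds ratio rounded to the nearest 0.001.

The missing cell is in the exposed row: 2858 − 2446 = 412.
So a = 2446, b = 412, c = 853, d = 1240.
OR = (a·d)/(b·c) = (2446 × 1240) / (412 × 853) = 3033040 / 351436 = 8.63042

8.630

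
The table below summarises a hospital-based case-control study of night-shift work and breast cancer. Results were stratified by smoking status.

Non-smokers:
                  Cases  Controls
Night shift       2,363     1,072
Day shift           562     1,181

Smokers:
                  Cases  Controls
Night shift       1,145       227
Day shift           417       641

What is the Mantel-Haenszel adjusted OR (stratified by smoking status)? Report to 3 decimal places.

OR_MH = Σ(aᵢdᵢ/nᵢ) / Σ(bᵢcᵢ/nᵢ), where nᵢ is the stratum total.
Stratum 1 (Non-smokers): n = 5178; a·d/n = 2363·1181/5178 = 538.9538; b·c/n = 1072·562/5178 = 116.3507
Stratum 2 (Smokers): n = 2430; a·d/n = 1145·641/2430 = 302.0350; b·c/n = 227·417/2430 = 38.9543
OR_MH = (538.9538 + 302.0350) / (116.3507 + 38.9543) = 840.9888 / 155.3050 = 5.41508

5.415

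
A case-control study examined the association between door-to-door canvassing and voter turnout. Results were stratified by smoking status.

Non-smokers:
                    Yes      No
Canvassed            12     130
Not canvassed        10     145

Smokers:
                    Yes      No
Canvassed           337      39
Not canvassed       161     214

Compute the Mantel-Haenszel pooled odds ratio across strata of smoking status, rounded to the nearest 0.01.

8.00

OR_MH = Σ(aᵢdᵢ/nᵢ) / Σ(bᵢcᵢ/nᵢ), where nᵢ is the stratum total.
Stratum 1 (Non-smokers): n = 297; a·d/n = 12·145/297 = 5.8586; b·c/n = 130·10/297 = 4.3771
Stratum 2 (Smokers): n = 751; a·d/n = 337·214/751 = 96.0293; b·c/n = 39·161/751 = 8.3609
OR_MH = (5.8586 + 96.0293) / (4.3771 + 8.3609) = 101.8879 / 12.7380 = 7.99876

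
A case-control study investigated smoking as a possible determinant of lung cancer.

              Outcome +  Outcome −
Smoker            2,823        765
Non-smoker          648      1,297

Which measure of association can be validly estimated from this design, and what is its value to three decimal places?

Cells: a = 2823, b = 765, c = 648, d = 1297.
This is a case-control study: participants were sampled on outcome status, so risks in the source population cannot be estimated directly — relative risk is not valid here. The odds ratio is the appropriate measure.
OR = (a·d)/(b·c) = (2823 × 1297) / (765 × 648) = 3661431 / 495720 = 7.38609

7.386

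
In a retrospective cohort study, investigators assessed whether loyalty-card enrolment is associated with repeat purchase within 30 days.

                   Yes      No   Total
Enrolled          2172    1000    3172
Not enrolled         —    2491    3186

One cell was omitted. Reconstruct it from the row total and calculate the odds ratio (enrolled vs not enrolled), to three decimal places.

The missing cell is in the unexposed row: 3186 − 2491 = 695.
So a = 2172, b = 1000, c = 695, d = 2491.
OR = (a·d)/(b·c) = (2172 × 2491) / (1000 × 695) = 5410452 / 695000 = 7.78482

7.785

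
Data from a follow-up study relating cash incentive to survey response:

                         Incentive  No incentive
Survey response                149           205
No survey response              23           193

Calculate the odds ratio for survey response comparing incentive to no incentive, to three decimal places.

Reading the table with exposure as columns: a = 149 (Incentive, case), b = 23 (Incentive, non-case), c = 205 (No incentive, case), d = 193.
OR = (a·d)/(b·c) = (149 × 193) / (23 × 205) = 28757 / 4715 = 6.09905
The odds of survey response are about 6.10 times as high in the incentive group.

6.099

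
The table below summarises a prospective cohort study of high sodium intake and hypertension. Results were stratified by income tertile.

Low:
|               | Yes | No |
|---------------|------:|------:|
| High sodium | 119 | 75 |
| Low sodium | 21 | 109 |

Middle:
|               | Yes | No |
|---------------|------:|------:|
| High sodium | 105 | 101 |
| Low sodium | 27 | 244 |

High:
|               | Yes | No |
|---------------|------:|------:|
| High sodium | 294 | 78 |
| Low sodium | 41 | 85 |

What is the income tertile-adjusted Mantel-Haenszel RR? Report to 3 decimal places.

RR_MH = Σ(aᵢ·n₀ᵢ/nᵢ) / Σ(cᵢ·n₁ᵢ/nᵢ), with n₁ᵢ = aᵢ+bᵢ (exposed), n₀ᵢ = cᵢ+dᵢ (unexposed), nᵢ = n₁ᵢ+n₀ᵢ.
Stratum 1 (Low): n₁ = 194, n₀ = 130, n = 324; a·n₀/n = 119·130/324 = 47.7469; c·n₁/n = 21·194/324 = 12.5741
Stratum 2 (Middle): n₁ = 206, n₀ = 271, n = 477; a·n₀/n = 105·271/477 = 59.6541; c·n₁/n = 27·206/477 = 11.6604
Stratum 3 (High): n₁ = 372, n₀ = 126, n = 498; a·n₀/n = 294·126/498 = 74.3855; c·n₁/n = 41·372/498 = 30.6265
RR_MH = (47.7469 + 59.6541 + 74.3855) / (12.5741 + 11.6604 + 30.6265) = 181.7865 / 54.8610 = 3.31359

3.314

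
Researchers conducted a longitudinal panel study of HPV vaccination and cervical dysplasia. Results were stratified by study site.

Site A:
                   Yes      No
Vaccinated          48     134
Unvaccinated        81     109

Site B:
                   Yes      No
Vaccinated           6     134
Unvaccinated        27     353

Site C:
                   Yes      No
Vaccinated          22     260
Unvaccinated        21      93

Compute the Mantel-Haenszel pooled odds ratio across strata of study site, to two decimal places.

0.47

OR_MH = Σ(aᵢdᵢ/nᵢ) / Σ(bᵢcᵢ/nᵢ), where nᵢ is the stratum total.
Stratum 1 (Site A): n = 372; a·d/n = 48·109/372 = 14.0645; b·c/n = 134·81/372 = 29.1774
Stratum 2 (Site B): n = 520; a·d/n = 6·353/520 = 4.0731; b·c/n = 134·27/520 = 6.9577
Stratum 3 (Site C): n = 396; a·d/n = 22·93/396 = 5.1667; b·c/n = 260·21/396 = 13.7879
OR_MH = (14.0645 + 4.0731 + 5.1667) / (29.1774 + 6.9577 + 13.7879) = 23.3043 / 49.9230 = 0.46680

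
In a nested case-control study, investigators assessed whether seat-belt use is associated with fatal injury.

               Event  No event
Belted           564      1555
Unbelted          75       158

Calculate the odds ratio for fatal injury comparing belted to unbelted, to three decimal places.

Cells: a = 564, b = 1555, c = 75, d = 158.
OR = (a·d)/(b·c) = (564 × 158) / (1555 × 75) = 89112 / 116625 = 0.76409
Exposure is associated with lower odds of fatal injury (OR = 0.76 < 1).

0.764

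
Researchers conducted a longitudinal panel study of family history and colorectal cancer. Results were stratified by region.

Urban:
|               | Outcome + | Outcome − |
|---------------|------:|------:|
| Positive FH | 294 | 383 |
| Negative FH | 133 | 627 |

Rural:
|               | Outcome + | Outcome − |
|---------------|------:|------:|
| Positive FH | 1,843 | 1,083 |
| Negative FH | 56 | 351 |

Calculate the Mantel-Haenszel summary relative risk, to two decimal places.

RR_MH = Σ(aᵢ·n₀ᵢ/nᵢ) / Σ(cᵢ·n₁ᵢ/nᵢ), with n₁ᵢ = aᵢ+bᵢ (exposed), n₀ᵢ = cᵢ+dᵢ (unexposed), nᵢ = n₁ᵢ+n₀ᵢ.
Stratum 1 (Urban): n₁ = 677, n₀ = 760, n = 1437; a·n₀/n = 294·760/1437 = 155.4906; c·n₁/n = 133·677/1437 = 62.6590
Stratum 2 (Rural): n₁ = 2926, n₀ = 407, n = 3333; a·n₀/n = 1843·407/3333 = 225.0528; c·n₁/n = 56·2926/3333 = 49.1617
RR_MH = (155.4906 + 225.0528) / (62.6590 + 49.1617) = 380.5434 / 111.8207 = 3.40316

3.40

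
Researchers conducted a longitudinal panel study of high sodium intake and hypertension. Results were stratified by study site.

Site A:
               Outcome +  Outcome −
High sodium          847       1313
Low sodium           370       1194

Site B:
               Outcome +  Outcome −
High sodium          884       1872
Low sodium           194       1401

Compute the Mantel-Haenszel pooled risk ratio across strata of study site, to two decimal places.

2.01

RR_MH = Σ(aᵢ·n₀ᵢ/nᵢ) / Σ(cᵢ·n₁ᵢ/nᵢ), with n₁ᵢ = aᵢ+bᵢ (exposed), n₀ᵢ = cᵢ+dᵢ (unexposed), nᵢ = n₁ᵢ+n₀ᵢ.
Stratum 1 (Site A): n₁ = 2160, n₀ = 1564, n = 3724; a·n₀/n = 847·1564/3724 = 355.7218; c·n₁/n = 370·2160/3724 = 214.6079
Stratum 2 (Site B): n₁ = 2756, n₀ = 1595, n = 4351; a·n₀/n = 884·1595/4351 = 324.0588; c·n₁/n = 194·2756/4351 = 122.8830
RR_MH = (355.7218 + 324.0588) / (214.6079 + 122.8830) = 679.7806 / 337.4910 = 2.01422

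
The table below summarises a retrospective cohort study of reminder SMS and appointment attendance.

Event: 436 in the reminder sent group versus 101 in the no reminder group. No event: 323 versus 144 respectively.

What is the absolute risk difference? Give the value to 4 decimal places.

From the description: a = 436, b = 323, c = 101, d = 144.
Risk in exposed = 436/759 = 0.574440; risk in unexposed = 101/245 = 0.412245.
Risk difference = 0.574440 − 0.412245 = 0.162195

0.1622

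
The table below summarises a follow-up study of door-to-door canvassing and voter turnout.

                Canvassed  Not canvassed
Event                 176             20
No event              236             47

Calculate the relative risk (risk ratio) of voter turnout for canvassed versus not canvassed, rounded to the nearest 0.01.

1.43

Reading the table with exposure as columns: a = 176 (Canvassed, case), b = 236 (Canvassed, non-case), c = 20 (Not canvassed, case), d = 47.
Risk in exposed = 176/412 = 0.42718; risk in unexposed = 20/67 = 0.29851.
RR = 0.42718 / 0.29851 = 1.43107
The risk among the exposed is 1.43 times that among the unexposed.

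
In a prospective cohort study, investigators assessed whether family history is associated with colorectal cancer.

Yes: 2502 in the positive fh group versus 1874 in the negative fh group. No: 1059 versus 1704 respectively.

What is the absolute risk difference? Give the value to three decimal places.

0.179

From the description: a = 2502, b = 1059, c = 1874, d = 1704.
Risk in exposed = 2502/3561 = 0.702612; risk in unexposed = 1874/3578 = 0.523756.
Risk difference = 0.702612 − 0.523756 = 0.178855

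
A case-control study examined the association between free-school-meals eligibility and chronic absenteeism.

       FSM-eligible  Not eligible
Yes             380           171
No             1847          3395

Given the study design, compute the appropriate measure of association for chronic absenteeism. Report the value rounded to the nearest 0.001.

4.085

Reading the table with exposure as columns: a = 380 (FSM-eligible, case), b = 1847 (FSM-eligible, non-case), c = 171 (Not eligible, case), d = 3395.
This is a case-control study: participants were sampled on outcome status, so risks in the source population cannot be estimated directly — relative risk is not valid here. The odds ratio is the appropriate measure.
OR = (a·d)/(b·c) = (380 × 3395) / (1847 × 171) = 1290100 / 315837 = 4.08470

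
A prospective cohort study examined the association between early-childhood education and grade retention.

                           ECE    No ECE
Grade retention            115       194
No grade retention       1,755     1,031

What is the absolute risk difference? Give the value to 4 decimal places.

Reading the table with exposure as columns: a = 115 (ECE, case), b = 1755 (ECE, non-case), c = 194 (No ECE, case), d = 1031.
Risk in exposed = 115/1870 = 0.061497; risk in unexposed = 194/1225 = 0.158367.
Risk difference = 0.061497 − 0.158367 = -0.096870

-0.0969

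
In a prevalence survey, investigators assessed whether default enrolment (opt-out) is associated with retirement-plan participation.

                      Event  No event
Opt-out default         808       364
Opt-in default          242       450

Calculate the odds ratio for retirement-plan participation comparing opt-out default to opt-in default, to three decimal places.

Cells: a = 808, b = 364, c = 242, d = 450.
OR = (a·d)/(b·c) = (808 × 450) / (364 × 242) = 363600 / 88088 = 4.12769
The odds of retirement-plan participation are about 4.13 times as high in the opt-out default group.

4.128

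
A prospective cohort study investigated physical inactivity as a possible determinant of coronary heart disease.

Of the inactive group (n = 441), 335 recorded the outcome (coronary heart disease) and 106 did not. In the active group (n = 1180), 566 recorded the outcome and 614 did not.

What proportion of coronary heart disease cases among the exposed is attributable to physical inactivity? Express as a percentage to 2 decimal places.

From the description: a = 335, b = 106, c = 566, d = 614.
Risk in exposed = 335/441 = 0.75964; risk in unexposed = 566/1180 = 0.47966.
RR = 0.75964/0.47966 = 1.58370
AR% = (RR − 1)/RR × 100 = (1.58370 − 1)/1.58370 × 100 = 36.8566%

36.86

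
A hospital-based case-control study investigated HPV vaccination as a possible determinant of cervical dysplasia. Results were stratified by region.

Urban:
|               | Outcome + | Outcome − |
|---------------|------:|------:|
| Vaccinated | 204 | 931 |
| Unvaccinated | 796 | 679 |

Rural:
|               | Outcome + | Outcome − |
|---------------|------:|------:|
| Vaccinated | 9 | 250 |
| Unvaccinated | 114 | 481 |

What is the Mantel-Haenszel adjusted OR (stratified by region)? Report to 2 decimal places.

0.18

OR_MH = Σ(aᵢdᵢ/nᵢ) / Σ(bᵢcᵢ/nᵢ), where nᵢ is the stratum total.
Stratum 1 (Urban): n = 2610; a·d/n = 204·679/2610 = 53.0713; b·c/n = 931·796/2610 = 283.9372
Stratum 2 (Rural): n = 854; a·d/n = 9·481/854 = 5.0691; b·c/n = 250·114/854 = 33.3724
OR_MH = (53.0713 + 5.0691) / (283.9372 + 33.3724) = 58.1404 / 317.3095 = 0.18323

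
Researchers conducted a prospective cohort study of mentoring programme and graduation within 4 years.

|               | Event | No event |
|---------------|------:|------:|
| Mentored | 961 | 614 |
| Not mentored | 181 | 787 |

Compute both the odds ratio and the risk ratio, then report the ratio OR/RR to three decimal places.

Cells: a = 961, b = 614, c = 181, d = 787.
OR = (961·787)/(614·181) = 756307/111134 = 6.80536
Risk in exposed = 961/1575 = 0.61016; risk in unexposed = 181/968 = 0.18698; RR = 3.26317
OR/RR = 6.80536 / 3.26317 = 2.08551
The outcome is not rare, so the OR lies further from 1 than the RR.

2.086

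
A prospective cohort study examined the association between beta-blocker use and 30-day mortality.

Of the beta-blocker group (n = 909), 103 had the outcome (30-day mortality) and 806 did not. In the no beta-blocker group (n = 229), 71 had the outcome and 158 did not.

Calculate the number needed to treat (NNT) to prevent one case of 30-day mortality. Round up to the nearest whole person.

6

Risk in treated group = 103/909 = 0.11331; risk in control = 71/229 = 0.31004.
Absolute risk reduction = 0.31004 − 0.11331 = 0.19673
NNT = 1 / ARR = 1 / 0.19673 = 5.083 → round up → 6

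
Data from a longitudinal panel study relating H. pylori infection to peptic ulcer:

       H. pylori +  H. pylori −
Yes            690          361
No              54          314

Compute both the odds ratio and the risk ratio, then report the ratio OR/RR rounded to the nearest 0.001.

Reading the table with exposure as columns: a = 690 (H. pylori +, case), b = 54 (H. pylori +, non-case), c = 361 (H. pylori −, case), d = 314.
OR = (690·314)/(54·361) = 216660/19494 = 11.11419
Risk in exposed = 690/744 = 0.92742; risk in unexposed = 361/675 = 0.53481; RR = 1.73409
OR/RR = 11.11419 / 1.73409 = 6.40922
The outcome is not rare, so the OR lies further from 1 than the RR.

6.409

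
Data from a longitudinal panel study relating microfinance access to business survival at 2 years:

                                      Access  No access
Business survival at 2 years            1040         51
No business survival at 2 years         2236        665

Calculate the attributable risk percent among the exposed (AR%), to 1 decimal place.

Reading the table with exposure as columns: a = 1040 (Access, case), b = 2236 (Access, non-case), c = 51 (No access, case), d = 665.
Risk in exposed = 1040/3276 = 0.31746; risk in unexposed = 51/716 = 0.07123.
RR = 0.31746/0.07123 = 4.45689
AR% = (RR − 1)/RR × 100 = (4.45689 − 1)/4.45689 × 100 = 77.5628%

77.6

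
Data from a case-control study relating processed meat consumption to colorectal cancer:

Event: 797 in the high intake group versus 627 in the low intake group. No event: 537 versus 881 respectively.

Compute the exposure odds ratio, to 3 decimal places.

2.085

From the description: a = 797, b = 537, c = 627, d = 881.
OR = (a·d)/(b·c) = (797 × 881) / (537 × 627) = 702157 / 336699 = 2.08541
The odds of colorectal cancer are about 2.09 times as high in the high intake group.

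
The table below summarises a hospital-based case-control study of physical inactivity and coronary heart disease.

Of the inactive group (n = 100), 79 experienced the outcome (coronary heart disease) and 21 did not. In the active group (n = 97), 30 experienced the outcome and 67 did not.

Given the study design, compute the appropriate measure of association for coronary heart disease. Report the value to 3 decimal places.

8.402

From the description: a = 79, b = 21, c = 30, d = 67.
This is a hospital-based case-control study: participants were sampled on outcome status, so risks in the source population cannot be estimated directly — relative risk is not valid here. The odds ratio is the appropriate measure.
OR = (a·d)/(b·c) = (79 × 67) / (21 × 30) = 5293 / 630 = 8.40159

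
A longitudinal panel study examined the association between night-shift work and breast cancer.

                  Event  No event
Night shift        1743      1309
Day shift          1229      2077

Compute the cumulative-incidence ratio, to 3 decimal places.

Cells: a = 1743, b = 1309, c = 1229, d = 2077.
Risk in exposed = 1743/3052 = 0.57110; risk in unexposed = 1229/3306 = 0.37175.
RR = 0.57110 / 0.37175 = 1.53626
The risk among the exposed is 1.54 times that among the unexposed.

1.536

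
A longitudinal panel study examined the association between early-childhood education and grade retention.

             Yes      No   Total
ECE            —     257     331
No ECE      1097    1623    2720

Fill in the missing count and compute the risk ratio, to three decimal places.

The missing cell is in the exposed row: 331 − 257 = 74.
So a = 74, b = 257, c = 1097, d = 1623.
RR = [a/(a+b)] / [c/(c+d)] = (74/331) / (1097/2720) = 0.22356/0.40331 = 0.55433

0.554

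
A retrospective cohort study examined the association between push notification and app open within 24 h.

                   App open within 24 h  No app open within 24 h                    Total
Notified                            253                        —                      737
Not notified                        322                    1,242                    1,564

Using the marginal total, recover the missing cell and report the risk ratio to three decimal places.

1.667

The missing cell is in the exposed row: 737 − 253 = 484.
So a = 253, b = 484, c = 322, d = 1242.
RR = [a/(a+b)] / [c/(c+d)] = (253/737) / (322/1564) = 0.34328/0.20588 = 1.66738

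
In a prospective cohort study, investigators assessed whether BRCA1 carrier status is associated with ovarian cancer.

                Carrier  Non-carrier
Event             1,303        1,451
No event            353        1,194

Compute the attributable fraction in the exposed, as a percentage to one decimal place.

30.3

Reading the table with exposure as columns: a = 1303 (Carrier, case), b = 353 (Carrier, non-case), c = 1451 (Non-carrier, case), d = 1194.
Risk in exposed = 1303/1656 = 0.78684; risk in unexposed = 1451/2645 = 0.54858.
RR = 0.78684/0.54858 = 1.43431
AR% = (RR − 1)/RR × 100 = (1.43431 − 1)/1.43431 × 100 = 30.2800%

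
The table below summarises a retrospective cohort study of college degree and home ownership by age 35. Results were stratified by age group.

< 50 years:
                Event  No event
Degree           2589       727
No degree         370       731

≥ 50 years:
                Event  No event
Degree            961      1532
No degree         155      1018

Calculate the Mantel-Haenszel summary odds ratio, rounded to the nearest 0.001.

OR_MH = Σ(aᵢdᵢ/nᵢ) / Σ(bᵢcᵢ/nᵢ), where nᵢ is the stratum total.
Stratum 1 (< 50 years): n = 4417; a·d/n = 2589·731/4417 = 428.4716; b·c/n = 727·370/4417 = 60.8988
Stratum 2 (≥ 50 years): n = 3666; a·d/n = 961·1018/3666 = 266.8571; b·c/n = 1532·155/3666 = 64.7736
OR_MH = (428.4716 + 266.8571) / (60.8988 + 64.7736) = 695.3287 / 125.6724 = 5.53287

5.533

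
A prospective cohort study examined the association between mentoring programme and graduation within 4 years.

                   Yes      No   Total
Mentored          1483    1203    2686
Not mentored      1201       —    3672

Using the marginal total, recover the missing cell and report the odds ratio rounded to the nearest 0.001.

2.536

The missing cell is in the unexposed row: 3672 − 1201 = 2471.
So a = 1483, b = 1203, c = 1201, d = 2471.
OR = (a·d)/(b·c) = (1483 × 2471) / (1203 × 1201) = 3664493 / 1444803 = 2.53633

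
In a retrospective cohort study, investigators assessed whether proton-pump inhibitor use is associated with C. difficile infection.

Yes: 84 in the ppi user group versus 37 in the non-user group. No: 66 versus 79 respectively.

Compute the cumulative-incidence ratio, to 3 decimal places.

1.756

From the description: a = 84, b = 66, c = 37, d = 79.
Risk in exposed = 84/150 = 0.56000; risk in unexposed = 37/116 = 0.31897.
RR = 0.56000 / 0.31897 = 1.75568
The risk among the exposed is 1.76 times that among the unexposed.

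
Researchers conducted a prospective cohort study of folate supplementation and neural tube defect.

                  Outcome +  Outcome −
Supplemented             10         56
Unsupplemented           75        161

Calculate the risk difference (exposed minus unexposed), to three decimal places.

Cells: a = 10, b = 56, c = 75, d = 161.
Risk in exposed = 10/66 = 0.151515; risk in unexposed = 75/236 = 0.317797.
Risk difference = 0.151515 − 0.317797 = -0.166281

-0.166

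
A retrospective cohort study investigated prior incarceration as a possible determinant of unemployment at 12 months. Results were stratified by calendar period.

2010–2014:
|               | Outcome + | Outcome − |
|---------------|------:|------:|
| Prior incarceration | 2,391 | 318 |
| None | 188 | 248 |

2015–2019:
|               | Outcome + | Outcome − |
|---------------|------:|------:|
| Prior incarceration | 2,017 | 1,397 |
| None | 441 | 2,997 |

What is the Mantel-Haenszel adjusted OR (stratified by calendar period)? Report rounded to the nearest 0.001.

9.831

OR_MH = Σ(aᵢdᵢ/nᵢ) / Σ(bᵢcᵢ/nᵢ), where nᵢ is the stratum total.
Stratum 1 (2010–2014): n = 3145; a·d/n = 2391·248/3145 = 188.5431; b·c/n = 318·188/3145 = 19.0092
Stratum 2 (2015–2019): n = 6852; a·d/n = 2017·2997/6852 = 882.2167; b·c/n = 1397·441/6852 = 89.9120
OR_MH = (188.5431 + 882.2167) / (19.0092 + 89.9120) = 1070.7598 / 108.9212 = 9.83059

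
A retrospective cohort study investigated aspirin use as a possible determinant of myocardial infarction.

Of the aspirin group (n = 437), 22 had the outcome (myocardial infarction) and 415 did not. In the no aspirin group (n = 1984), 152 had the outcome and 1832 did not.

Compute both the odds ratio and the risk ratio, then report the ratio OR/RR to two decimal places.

0.97

From the description: a = 22, b = 415, c = 152, d = 1832.
OR = (22·1832)/(415·152) = 40304/63080 = 0.63893
Risk in exposed = 22/437 = 0.05034; risk in unexposed = 152/1984 = 0.07661; RR = 0.65711
OR/RR = 0.63893 / 0.65711 = 0.97234
The outcome is rare in both groups, so OR ≈ RR (ratio near 1).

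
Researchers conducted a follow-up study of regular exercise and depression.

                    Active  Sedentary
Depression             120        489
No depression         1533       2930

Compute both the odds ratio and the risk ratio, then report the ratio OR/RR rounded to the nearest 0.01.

Reading the table with exposure as columns: a = 120 (Active, case), b = 1533 (Active, non-case), c = 489 (Sedentary, case), d = 2930.
OR = (120·2930)/(1533·489) = 351600/749637 = 0.46903
Risk in exposed = 120/1653 = 0.07260; risk in unexposed = 489/3419 = 0.14302; RR = 0.50757
OR/RR = 0.46903 / 0.50757 = 0.92406
The outcome is not rare, so the OR lies further from 1 than the RR.

0.92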